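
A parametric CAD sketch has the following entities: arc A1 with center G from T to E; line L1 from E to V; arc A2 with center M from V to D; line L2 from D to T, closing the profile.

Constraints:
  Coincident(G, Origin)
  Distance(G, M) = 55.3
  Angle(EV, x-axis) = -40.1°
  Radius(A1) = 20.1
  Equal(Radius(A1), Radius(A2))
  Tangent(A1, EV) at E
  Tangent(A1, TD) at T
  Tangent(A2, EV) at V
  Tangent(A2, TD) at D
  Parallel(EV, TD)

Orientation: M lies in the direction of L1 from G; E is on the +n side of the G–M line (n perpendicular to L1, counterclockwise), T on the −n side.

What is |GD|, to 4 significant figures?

58.84

The slot axis is L1's direction at -40.1°, so u = (cos -40.1°, sin -40.1°) = (0.7649, -0.6441) and n = (−sin -40.1°, cos -40.1°) = (0.6441, 0.7649). G is at the origin and M lies 55.3 along u from G, so M = 55.3·u = (42.30, -35.62). Tangency of A1 to both parallel lines with radius 20.1 puts E and T at G ± 20.1·n: E = (12.95, 15.37), T = (-12.95, -15.37). Equal radii place V and D the same way about M: V = M + 20.1·n = (55.25, -20.25), D = M − 20.1·n = (29.35, -50.99). Then |GD| = |D − G| = 58.84.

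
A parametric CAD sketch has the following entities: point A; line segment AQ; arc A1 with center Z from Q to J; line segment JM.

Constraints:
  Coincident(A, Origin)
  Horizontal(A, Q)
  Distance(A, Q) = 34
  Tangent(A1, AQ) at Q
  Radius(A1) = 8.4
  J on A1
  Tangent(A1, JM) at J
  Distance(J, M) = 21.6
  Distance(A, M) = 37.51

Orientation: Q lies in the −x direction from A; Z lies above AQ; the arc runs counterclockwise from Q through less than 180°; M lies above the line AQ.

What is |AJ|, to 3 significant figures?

26.7

A is at the origin; AQ is horizontal with |AQ| = 34.0 and Q on the −x side, so Q = (-34.0, 0.00). Since A1 is tangent to AQ there, ZQ ⟂ AQ, so Z = Q + (0, 8.4) = (-34.0, 8.40). Since ZJ ⟂ JM (tangency), |ZM| = √(8.4² + 21.6²) = 23.2 regardless of where J sits on A1. So M lies on both circle(A, 37.51) and circle(Z, 23.2); the above-AQ intersection is M = (-23.6, 29.1). J is the foot of the tangent from M: J = (-25.6, 7.62).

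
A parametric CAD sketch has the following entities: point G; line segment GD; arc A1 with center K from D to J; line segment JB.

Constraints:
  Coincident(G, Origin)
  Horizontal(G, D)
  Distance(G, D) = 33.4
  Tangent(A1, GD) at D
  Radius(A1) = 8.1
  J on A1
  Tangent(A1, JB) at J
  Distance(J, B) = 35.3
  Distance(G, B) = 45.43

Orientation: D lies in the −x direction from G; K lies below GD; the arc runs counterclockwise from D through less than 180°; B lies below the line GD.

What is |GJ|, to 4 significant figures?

41.95

G is at the origin; GD is horizontal with |GD| = 33.4 and D on the −x side, so D = (-33.40, 0.000). A1 meets GD tangentially, so KD is at right angles to GD, so K = D + (0, -8.1) = (-33.40, -8.100). Since KJ ⟂ JB (tangency), |KB| = √(8.1² + 35.3²) = 36.22 regardless of where J sits on A1. So B lies on both circle(G, 45.43) and circle(K, 36.22); the below-GD intersection is B = (-18.93, -41.30). J is the foot of the tangent from B: J = (-39.91, -12.92).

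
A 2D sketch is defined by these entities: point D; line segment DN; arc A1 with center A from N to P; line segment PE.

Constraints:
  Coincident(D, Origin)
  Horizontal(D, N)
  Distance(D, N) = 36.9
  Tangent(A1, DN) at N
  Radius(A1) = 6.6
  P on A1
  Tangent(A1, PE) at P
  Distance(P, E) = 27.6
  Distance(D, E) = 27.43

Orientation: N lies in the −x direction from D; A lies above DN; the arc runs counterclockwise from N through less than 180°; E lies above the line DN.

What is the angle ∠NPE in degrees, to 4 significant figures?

155.0°

Checks: |AP| = 6.600 ✓; ∠(AP, PE) = 90.00° ✓; |PE| = 27.60 ✓; |DE| = 27.43 ✓.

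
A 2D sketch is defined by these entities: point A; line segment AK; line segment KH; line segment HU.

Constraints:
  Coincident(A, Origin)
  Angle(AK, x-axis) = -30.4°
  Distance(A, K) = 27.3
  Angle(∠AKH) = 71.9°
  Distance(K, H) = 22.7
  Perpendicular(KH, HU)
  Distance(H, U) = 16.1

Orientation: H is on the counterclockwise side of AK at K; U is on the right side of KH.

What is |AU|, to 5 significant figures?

44.388

A is at the origin; AK runs at -30.4° with length 27.3, so K = 27.3·(cos -30.4°, sin -30.4°) = (23.547, -13.815). ∠AKH = 71.9°, so KH runs at -30.4° + (180° − 71.9°) = 77.700° from the x-axis; with |KH| = 22.7, H = K + 22.7·(cos 77.700°, sin 77.700°) = (28.382, 8.3642). KH is perpendicular to HU; with |HU| = 16.1 on the right of KH, U = H + 16.1·(0.97705, -0.21303) = (44.113, 4.9344). Then |AU| = |U − A| = 44.388.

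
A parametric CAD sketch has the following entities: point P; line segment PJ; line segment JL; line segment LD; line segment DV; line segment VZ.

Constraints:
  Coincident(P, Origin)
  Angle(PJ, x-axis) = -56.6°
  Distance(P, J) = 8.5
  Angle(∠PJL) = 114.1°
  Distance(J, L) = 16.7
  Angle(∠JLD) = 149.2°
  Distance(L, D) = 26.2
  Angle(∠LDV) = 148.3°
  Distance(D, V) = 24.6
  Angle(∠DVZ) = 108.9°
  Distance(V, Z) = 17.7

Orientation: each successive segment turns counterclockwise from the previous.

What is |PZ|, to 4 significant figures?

58.08

P is at the origin; PJ runs at -56.6° with length 8.5, so J = (4.679, -7.096). ∠PJL = 114.1° gives JL at 9.300° from the x-axis; with |JL| = 16.7, L = (21.16, -4.397). ∠JLD = 149.2° gives LD at 40.10° from the x-axis; with |LD| = 26.2, D = (41.20, 12.48). ∠LDV = 148.3° gives DV at 71.80° from the x-axis; with |DV| = 24.6, V = (48.88, 35.85). ∠DVZ = 108.9° gives VZ at 142.9° from the x-axis; with |VZ| = 17.7, Z = (34.77, 46.52). Then |PZ| = |Z − P| = 58.08.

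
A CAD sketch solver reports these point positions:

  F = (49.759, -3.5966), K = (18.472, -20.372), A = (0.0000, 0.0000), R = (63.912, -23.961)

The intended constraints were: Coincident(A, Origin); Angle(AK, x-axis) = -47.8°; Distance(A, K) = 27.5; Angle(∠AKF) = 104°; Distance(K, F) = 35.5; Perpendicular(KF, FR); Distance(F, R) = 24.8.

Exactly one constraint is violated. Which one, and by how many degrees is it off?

Perpendicular(KF, FR) — off by 6.60°.

A = (0.00, 0.00) ✓; AK at -47.80° ✓; |AK| = 27.50 ✓; ∠AKF = 104.0° ✓; |KF| = 35.50 ✓; ∠(KF, FR) = 83.40° ✗; |FR| = 24.80 ✓.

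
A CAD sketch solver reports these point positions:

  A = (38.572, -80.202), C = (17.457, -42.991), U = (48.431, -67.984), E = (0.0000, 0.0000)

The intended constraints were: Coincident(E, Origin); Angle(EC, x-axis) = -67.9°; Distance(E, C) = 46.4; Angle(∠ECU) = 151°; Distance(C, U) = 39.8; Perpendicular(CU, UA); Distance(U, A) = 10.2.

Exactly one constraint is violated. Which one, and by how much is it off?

Distance(U, A) = 10.2 — off by 5.50.

E = (0.00, 0.00) ✓; EC at -67.90° ✓; |EC| = 46.40 ✓; ∠ECU = 151.0° ✓; |CU| = 39.80 ✓; ∠(CU, UA) = 90.00° ✓; |UA| = 15.70 ✗.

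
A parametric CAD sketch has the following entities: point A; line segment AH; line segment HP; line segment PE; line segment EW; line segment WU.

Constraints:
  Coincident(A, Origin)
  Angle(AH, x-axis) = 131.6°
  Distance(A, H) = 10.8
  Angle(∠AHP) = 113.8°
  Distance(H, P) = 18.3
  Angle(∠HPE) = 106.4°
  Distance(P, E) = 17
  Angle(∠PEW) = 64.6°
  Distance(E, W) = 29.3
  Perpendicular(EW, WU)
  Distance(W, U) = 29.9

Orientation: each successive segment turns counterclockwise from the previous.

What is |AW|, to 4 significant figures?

2.365

∠HPE = 106.4° gives PE at -88.60° from the x-axis; with |PE| = 17.0, E = (-24.18, -14.51). ∠PEW = 64.6° gives EW at 26.80° from the x-axis; with |EW| = 29.3, W = (1.974, -1.302). Then |AW| = |W − A| = 2.365.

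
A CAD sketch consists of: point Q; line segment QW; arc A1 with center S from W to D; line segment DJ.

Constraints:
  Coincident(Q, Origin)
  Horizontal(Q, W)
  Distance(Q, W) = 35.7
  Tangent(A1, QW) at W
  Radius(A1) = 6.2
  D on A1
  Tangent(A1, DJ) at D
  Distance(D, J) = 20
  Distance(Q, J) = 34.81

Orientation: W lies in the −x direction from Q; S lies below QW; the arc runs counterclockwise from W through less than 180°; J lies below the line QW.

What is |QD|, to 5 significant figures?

41.294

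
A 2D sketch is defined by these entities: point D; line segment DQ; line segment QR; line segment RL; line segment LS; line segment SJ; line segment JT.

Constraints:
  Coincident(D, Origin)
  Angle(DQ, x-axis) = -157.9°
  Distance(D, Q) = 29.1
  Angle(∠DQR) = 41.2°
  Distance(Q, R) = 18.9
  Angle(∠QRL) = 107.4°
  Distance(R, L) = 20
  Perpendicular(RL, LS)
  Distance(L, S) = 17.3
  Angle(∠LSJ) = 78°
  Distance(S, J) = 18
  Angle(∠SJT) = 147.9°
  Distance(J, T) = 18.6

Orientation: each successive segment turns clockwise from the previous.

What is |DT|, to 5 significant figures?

30.235

D is at the origin; DQ runs at -157.9° with length 29.1, so Q = (-26.962, -10.948). ∠DQR = 41.2° gives QR at 63.300° from the x-axis; with |QR| = 18.9, R = (-18.470, 5.9366). ∠QRL = 107.4° gives RL at -9.3000° from the x-axis; with |RL| = 20.0, L = (1.2673, 2.7045). RL is perpendicular to LS, so LS runs at -99.300°; with |LS| = 17.3, S = (-1.5285, -14.368). ∠LSJ = 78.0° gives SJ at 158.70° from the x-axis; with |SJ| = 18.0, J = (-18.299, -7.8296). ∠SJT = 147.9° gives JT at 126.60° from the x-axis; with |JT| = 18.6, T = (-29.389, 7.1028). Then |DT| = |T − D| = 30.235.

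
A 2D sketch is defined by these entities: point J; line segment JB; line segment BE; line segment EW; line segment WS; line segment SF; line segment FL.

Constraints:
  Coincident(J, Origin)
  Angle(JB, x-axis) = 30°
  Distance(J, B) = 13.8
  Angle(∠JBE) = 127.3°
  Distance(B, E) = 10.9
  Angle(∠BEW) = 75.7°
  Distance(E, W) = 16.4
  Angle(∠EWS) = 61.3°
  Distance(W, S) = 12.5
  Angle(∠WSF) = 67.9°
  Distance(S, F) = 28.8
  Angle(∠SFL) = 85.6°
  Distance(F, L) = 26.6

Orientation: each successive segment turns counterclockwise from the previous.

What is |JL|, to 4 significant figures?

42.51

J is at the origin; JB runs at 30.0° with length 13.8, so B = (11.95, 6.900). ∠JBE = 127.3° gives BE at 82.70° from the x-axis; with |BE| = 10.9, E = (13.34, 17.71). ∠BEW = 75.7° gives EW at -173.0° from the x-axis; with |EW| = 16.4, W = (-2.942, 15.71). ∠EWS = 61.3° gives WS at -54.30° from the x-axis; with |WS| = 12.5, S = (4.353, 5.562). ∠WSF = 67.9° gives SF at 57.80° from the x-axis; with |SF| = 28.8, F = (19.70, 29.93). ∠SFL = 85.6° gives FL at 152.2° from the x-axis; with |FL| = 26.6, L = (-3.830, 42.34). Then |JL| = |L − J| = 42.51.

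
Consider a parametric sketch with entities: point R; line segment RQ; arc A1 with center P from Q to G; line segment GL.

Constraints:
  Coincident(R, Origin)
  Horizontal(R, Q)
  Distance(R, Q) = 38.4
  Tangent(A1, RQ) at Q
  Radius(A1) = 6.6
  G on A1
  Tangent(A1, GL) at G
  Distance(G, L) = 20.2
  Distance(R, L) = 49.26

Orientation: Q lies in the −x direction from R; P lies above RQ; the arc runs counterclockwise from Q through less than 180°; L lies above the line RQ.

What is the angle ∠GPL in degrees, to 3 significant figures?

71.9°

Checks: |PG| = 6.600 ✓; ∠(PG, GL) = 90.00° ✓; |GL| = 20.20 ✓; |RL| = 49.26 ✓.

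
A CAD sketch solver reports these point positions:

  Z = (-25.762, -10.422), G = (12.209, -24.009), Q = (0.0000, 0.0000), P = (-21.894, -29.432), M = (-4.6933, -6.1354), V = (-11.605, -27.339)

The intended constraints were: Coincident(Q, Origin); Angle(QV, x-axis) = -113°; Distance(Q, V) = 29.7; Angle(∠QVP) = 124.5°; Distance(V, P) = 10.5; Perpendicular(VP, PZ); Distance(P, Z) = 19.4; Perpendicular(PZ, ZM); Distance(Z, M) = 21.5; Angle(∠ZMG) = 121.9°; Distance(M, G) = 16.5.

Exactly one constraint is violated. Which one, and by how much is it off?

Distance(M, G) = 16.5 — off by 8.10.

Q = (0.00, 0.00) ✓; QV at -113.0° ✓; |QV| = 29.70 ✓; ∠QVP = 124.5° ✓; |VP| = 10.50 ✓; ∠(VP, PZ) = 90.00° ✓; |PZ| = 19.40 ✓; ∠(PZ, ZM) = 90.00° ✓; |ZM| = 21.50 ✓; ∠ZMG = 121.9° ✓; |MG| = 24.60 ✗.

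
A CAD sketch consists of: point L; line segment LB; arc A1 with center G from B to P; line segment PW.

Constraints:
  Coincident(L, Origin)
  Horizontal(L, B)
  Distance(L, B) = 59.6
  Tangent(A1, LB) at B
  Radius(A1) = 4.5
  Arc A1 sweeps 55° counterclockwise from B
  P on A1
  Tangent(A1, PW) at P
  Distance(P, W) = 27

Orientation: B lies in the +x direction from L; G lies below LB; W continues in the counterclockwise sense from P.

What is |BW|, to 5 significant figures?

30.746

L is at the origin; L and B share the same y with |LB| = 59.6 and B on the +x side, so B = (59.600, 0.0000). The tangent condition forces GB to be normal to LB, so G = B + (0, -4.5) = (59.600, -4.5000). On A1, B sits at bearing 90° from G; a 55° counterclockwise sweep puts P at bearing 145°, so P = G + 4.5·(cos 145°, sin 145°) = (55.914, -1.9189). Tangency of A1 to PW means the radius GP is perpendicular to PW, so PW runs along (−sin 145°, cos 145°); with |PW| = 27.0, W = (40.427, -24.036). Then |BW| = |W − B| = 30.746.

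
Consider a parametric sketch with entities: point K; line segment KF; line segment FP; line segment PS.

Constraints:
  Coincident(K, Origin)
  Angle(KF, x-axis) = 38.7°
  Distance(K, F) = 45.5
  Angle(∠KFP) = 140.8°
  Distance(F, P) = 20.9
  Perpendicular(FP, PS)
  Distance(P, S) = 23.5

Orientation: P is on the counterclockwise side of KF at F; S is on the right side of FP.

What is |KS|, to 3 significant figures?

76.7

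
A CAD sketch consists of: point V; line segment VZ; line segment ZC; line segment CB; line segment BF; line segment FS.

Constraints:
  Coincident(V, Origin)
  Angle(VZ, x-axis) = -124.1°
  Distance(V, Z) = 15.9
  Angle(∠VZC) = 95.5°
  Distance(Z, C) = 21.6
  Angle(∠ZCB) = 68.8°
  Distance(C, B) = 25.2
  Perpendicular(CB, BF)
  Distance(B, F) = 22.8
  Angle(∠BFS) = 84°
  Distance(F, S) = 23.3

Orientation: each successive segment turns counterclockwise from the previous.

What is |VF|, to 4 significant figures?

7.269

V is at the origin; VZ runs at -124.1° with length 15.9, so Z = (-8.914, -13.17). ∠VZC = 95.5° gives ZC at -39.60° from the x-axis; with |ZC| = 21.6, C = (7.729, -26.93). ∠ZCB = 68.8° gives CB at 71.60° from the x-axis; with |CB| = 25.2, B = (15.68, -3.023). CB is perpendicular to BF, so BF runs at 161.6°; with |BF| = 22.8, F = (-5.951, 4.174). Then |VF| = |F − V| = 7.269.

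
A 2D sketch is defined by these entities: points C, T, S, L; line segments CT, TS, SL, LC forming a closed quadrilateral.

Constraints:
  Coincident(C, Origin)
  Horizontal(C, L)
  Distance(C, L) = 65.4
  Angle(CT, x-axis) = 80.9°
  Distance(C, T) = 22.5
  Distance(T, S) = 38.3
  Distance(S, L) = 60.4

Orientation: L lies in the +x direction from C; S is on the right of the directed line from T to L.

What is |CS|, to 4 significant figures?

17.44

C is at the origin; CL is horizontal with |CL| = 65.4 and L in +x, so L = (65.4, 0). CT runs at 80.9° with |CT| = 22.5, so T = (3.559, 22.22). S is determined by |TS| = 38.3 and |SL| = 60.4 together: it lies at the intersection of circle(T, 38.3) and circle(L, 60.4). With |TL| = 65.71, the foot of the radical line on TL is 16.26 from T and the perpendicular offset is √(38.3² − 16.26²) = 34.68. Taking the right-of-TL solution: S = (7.135, -15.92).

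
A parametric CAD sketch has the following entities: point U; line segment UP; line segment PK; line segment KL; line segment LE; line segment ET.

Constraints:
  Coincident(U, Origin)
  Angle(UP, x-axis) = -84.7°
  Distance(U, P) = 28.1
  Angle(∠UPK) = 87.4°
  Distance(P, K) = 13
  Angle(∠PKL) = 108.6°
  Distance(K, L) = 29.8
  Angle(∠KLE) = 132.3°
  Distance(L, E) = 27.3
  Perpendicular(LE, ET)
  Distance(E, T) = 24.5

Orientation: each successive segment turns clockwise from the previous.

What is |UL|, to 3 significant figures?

21.2

U is at the origin; UP runs at -84.7° with length 28.1, so P = (2.60, -28.0). ∠UPK = 87.4° gives PK at -177° from the x-axis; with |PK| = 13.0, K = (-10.4, -28.6). ∠PKL = 108.6° gives KL at 111° from the x-axis; with |KL| = 29.8, L = (-21.2, -0.828). Then |UL| = |L − U| = 21.2.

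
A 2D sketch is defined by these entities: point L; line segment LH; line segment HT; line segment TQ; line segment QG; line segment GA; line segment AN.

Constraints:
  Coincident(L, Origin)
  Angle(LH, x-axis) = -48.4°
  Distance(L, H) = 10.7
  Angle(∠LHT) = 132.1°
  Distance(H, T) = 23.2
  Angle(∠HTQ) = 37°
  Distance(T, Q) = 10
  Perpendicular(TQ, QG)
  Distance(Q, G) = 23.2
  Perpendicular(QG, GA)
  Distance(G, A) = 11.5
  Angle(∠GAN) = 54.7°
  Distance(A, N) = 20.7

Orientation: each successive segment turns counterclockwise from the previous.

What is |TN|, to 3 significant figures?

12.2

L is at the origin; LH runs at -48.4° with length 10.7, so H = (7.10, -8.00). ∠LHT = 132.1° gives HT at -0.500° from the x-axis; with |HT| = 23.2, T = (30.3, -8.20). ∠HTQ = 37.0° gives TQ at 142° from the x-axis; with |TQ| = 10.0, Q = (22.4, -2.12). TQ ⟂ QG, so QG runs at -128°; with |QG| = 23.2, G = (8.25, -20.5). QG is perpendicular to GA, so GA runs at -37.5°; with |GA| = 11.5, A = (17.4, -27.5). ∠GAN = 54.7° gives AN at 87.8° from the x-axis; with |AN| = 20.7, N = (18.2, -6.84). Then |TN| = |N − T| = 12.2.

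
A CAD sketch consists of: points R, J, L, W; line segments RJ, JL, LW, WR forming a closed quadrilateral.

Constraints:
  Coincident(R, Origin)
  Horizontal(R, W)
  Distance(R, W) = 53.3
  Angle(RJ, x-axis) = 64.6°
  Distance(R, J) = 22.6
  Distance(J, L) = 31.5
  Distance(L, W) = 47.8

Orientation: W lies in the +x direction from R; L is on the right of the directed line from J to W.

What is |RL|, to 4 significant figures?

12.87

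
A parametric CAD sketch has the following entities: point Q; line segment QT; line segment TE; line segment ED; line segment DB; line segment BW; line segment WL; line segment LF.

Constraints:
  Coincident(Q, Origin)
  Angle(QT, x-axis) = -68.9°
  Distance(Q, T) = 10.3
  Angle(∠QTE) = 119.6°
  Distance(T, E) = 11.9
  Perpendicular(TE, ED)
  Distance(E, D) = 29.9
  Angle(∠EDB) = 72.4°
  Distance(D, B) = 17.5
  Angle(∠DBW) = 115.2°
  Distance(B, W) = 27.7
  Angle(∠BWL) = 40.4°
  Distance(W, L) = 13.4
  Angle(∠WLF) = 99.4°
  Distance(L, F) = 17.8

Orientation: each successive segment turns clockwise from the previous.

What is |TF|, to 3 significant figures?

22.6

∠BWL = 40.4° gives WL at -171° from the x-axis; with |WL| = 13.4, L = (-1.99, -6.91). ∠WLF = 99.4° gives LF at 108° from the x-axis; with |LF| = 17.8, F = (-7.52, 10.0). Then |TF| = |F − T| = 22.6.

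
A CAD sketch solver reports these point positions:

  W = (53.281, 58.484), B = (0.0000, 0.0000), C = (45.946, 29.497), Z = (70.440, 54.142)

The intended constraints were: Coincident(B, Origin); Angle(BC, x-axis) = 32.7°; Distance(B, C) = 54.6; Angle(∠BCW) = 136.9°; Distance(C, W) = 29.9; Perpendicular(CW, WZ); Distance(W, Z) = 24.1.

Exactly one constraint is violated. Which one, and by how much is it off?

Distance(W, Z) = 24.1 — off by 6.40.

B = (0.00, 0.00) ✓; BC at 32.70° ✓; |BC| = 54.60 ✓; ∠BCW = 136.9° ✓; |CW| = 29.90 ✓; ∠(CW, WZ) = 90.00° ✓; |WZ| = 17.70 ✗.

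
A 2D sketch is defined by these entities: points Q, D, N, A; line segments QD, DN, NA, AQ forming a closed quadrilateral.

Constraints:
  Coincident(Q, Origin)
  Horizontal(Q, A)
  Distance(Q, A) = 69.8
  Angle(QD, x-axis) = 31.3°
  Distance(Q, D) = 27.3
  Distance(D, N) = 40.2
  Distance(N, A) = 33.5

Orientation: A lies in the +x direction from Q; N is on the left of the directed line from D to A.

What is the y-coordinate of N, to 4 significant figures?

31.86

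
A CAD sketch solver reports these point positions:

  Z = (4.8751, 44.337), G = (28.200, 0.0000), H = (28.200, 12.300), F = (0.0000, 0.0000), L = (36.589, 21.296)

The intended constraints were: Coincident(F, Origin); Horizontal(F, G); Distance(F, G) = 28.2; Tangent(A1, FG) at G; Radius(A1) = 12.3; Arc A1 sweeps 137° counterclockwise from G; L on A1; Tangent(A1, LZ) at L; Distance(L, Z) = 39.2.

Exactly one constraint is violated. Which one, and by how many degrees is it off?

Tangent(A1, LZ) at L — off by 7.00°.

F = (0.00, 0.00) ✓; F.y = 0.00, G.y = 0.00 ✓; |FG| = 28.20 ✓; ∠(HG, GF) = 90.00° ✓; |HG| = 12.30 ✓; bearing(H→L) − bearing(H→G) = 137.0° ✓; |HL| = 12.30 ✓; ∠(HL, LZ) = 83.00° ✗; |LZ| = 39.20 ✓.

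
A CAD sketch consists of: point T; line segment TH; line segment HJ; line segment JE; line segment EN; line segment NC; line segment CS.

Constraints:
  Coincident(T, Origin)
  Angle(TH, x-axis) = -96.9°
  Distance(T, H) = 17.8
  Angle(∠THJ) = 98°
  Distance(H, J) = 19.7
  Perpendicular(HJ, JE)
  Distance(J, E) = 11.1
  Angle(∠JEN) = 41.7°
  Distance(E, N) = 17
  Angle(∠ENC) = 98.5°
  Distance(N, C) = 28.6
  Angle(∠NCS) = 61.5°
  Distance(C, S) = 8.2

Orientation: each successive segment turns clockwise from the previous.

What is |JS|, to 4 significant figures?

18.84

T is at the origin; TH runs at -96.9° with length 17.8, so H = (-2.138, -17.67). ∠THJ = 98.0° gives HJ at -178.9° from the x-axis; with |HJ| = 19.7, J = (-21.83, -18.05). The perpendicularity gives JE at right angles to HJ, so JE runs at 91.10°; with |JE| = 11.1, E = (-22.05, -6.951). ∠JEN = 41.7° gives EN at -47.20° from the x-axis; with |EN| = 17.0, N = (-10.50, -19.42). ∠ENC = 98.5° gives NC at -128.7° from the x-axis; with |NC| = 28.6, C = (-28.38, -41.75). ∠NCS = 61.5° gives CS at 112.8° from the x-axis; with |CS| = 8.2, S = (-31.56, -34.19). Then |JS| = |S − J| = 18.84.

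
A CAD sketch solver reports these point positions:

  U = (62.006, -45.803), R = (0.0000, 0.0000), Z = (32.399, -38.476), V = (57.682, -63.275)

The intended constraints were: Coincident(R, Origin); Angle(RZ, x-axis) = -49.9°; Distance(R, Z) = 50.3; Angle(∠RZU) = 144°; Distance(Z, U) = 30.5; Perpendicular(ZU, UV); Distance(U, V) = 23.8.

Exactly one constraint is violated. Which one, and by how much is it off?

Distance(U, V) = 23.8 — off by 5.80.

R = (0.00, 0.00) ✓; RZ at -49.90° ✓; |RZ| = 50.30 ✓; ∠RZU = 144.0° ✓; |ZU| = 30.50 ✓; ∠(ZU, UV) = 90.00° ✓; |UV| = 18.00 ✗.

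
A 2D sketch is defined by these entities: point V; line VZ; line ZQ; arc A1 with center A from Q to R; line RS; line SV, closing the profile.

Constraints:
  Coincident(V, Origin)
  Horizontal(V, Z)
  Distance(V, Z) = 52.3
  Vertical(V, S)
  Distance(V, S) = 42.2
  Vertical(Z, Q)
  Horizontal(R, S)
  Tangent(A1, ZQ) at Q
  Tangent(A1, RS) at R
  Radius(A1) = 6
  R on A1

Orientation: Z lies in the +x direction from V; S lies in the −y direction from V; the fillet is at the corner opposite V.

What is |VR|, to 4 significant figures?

62.65

The virtual corner opposite V is at (52.30, -42.20). Tangency of A1 to ZQ means the radius AQ is perpendicular to ZQ and tangency of A1 to RS means the radius AR is perpendicular to RS, with radius 6.0, so the center A sits 6.0 in from both sides at A = (46.30, -36.20). That places the tangent points at Q = (52.30, -36.20) on ZQ and R = (46.30, -42.20) on RS. Then |VR| = |R − V| = 62.65.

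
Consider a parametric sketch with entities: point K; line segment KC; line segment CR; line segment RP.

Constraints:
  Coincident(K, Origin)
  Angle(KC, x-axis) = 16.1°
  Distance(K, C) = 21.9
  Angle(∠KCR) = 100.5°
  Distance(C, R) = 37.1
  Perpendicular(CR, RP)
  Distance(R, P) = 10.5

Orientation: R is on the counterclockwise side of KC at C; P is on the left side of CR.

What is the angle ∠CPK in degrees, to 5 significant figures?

30.832°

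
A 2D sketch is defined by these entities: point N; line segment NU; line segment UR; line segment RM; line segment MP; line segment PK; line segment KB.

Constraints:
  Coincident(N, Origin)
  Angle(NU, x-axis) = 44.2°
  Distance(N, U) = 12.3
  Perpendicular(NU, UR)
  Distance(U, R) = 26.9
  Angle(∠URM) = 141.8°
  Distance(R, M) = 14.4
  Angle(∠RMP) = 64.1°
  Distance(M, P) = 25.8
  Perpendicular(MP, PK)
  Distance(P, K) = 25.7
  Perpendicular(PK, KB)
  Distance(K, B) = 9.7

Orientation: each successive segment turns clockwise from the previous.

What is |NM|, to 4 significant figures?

38.37

N is at the origin; NU runs at 44.2° with length 12.3, so U = (8.818, 8.575). The perpendicularity gives UR at right angles to NU, so UR runs at -45.80°; with |UR| = 26.9, R = (27.57, -10.71). ∠URM = 141.8° gives RM at -84.00° from the x-axis; with |RM| = 14.4, M = (29.08, -25.03). Then |NM| = |M − N| = 38.37.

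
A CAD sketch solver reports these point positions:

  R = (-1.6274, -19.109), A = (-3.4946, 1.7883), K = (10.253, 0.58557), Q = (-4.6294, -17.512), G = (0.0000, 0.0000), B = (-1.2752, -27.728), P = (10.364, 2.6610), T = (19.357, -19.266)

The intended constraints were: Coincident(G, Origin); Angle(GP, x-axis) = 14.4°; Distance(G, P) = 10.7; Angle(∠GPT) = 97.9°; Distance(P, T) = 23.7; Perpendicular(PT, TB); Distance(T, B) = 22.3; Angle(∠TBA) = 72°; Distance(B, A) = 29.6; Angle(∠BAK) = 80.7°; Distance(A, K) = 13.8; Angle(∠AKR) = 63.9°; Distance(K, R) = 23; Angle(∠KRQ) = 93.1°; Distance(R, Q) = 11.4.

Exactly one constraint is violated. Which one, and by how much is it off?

Distance(R, Q) = 11.4 — off by 8.00.

G = (0.00, 0.00) ✓; GP at 14.40° ✓; |GP| = 10.70 ✓; ∠GPT = 97.90° ✓; |PT| = 23.70 ✓; ∠(PT, TB) = 90.00° ✓; |TB| = 22.30 ✓; ∠TBA = 72.00° ✓; |BA| = 29.60 ✓; ∠BAK = 80.70° ✓; |AK| = 13.80 ✓; ∠AKR = 63.90° ✓; |KR| = 23.00 ✓; ∠KRQ = 93.09° ✓; |RQ| = 3.400 ✗.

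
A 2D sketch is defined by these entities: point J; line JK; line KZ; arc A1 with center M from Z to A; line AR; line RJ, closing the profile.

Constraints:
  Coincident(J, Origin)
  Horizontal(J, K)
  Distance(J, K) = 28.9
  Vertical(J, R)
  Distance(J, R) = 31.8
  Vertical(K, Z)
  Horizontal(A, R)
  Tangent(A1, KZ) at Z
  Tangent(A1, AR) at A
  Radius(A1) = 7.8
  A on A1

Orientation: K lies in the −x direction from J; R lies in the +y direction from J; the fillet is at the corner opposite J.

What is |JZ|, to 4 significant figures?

37.57

J is at the origin; JK is horizontal with |JK| = 28.9 and K on the −x side, so K = (-28.90, 0.000). J and R share the same x with |JR| = 31.8 and R on the +y side, so R = (0.000, 31.80). The virtual corner opposite J is at (-28.90, 31.80). A1 meets KZ tangentially, so MZ is at right angles to KZ and tangency of A1 to AR means the radius MA is perpendicular to AR, with radius 7.8, so the center M sits 7.8 in from both sides at M = (-21.10, 24.00). That places the tangent points at Z = (-28.90, 24.00) on KZ and A = (-21.10, 31.80) on AR. Then |JZ| = |Z − J| = 37.57.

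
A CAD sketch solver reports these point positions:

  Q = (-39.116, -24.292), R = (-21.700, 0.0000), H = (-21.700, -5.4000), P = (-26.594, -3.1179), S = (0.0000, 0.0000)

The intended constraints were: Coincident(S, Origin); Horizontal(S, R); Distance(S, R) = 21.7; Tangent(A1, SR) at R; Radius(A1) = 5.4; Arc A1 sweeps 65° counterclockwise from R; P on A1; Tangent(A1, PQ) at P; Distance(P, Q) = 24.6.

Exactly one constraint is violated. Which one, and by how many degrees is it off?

Tangent(A1, PQ) at P — off by 5.60°.

S = (0.00, 0.00) ✓; S.y = 0.00, R.y = 0.00 ✓; |SR| = 21.70 ✓; ∠(HR, RS) = 90.00° ✓; |HR| = 5.400 ✓; bearing(H→P) − bearing(H→R) = 65.00° ✓; |HP| = 5.400 ✓; ∠(HP, PQ) = 95.60° ✗; |PQ| = 24.60 ✓.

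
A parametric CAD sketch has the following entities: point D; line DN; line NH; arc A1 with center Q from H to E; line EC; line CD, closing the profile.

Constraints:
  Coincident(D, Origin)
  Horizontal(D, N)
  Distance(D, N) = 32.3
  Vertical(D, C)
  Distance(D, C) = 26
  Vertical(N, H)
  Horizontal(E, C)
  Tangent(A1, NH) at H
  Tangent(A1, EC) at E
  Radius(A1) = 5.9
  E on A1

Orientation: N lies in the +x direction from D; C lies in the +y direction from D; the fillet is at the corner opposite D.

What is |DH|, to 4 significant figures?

38.04

D is at the origin; DN is horizontal with |DN| = 32.3 and N on the +x side, so N = (32.30, 0.000). DC is vertical with |DC| = 26.0 and C on the +y side, so C = (0.000, 26.00). The virtual corner opposite D is at (32.30, 26.00). Since A1 is tangent to NH there, QH ⟂ NH and tangency of A1 to EC means the radius QE is perpendicular to EC, with radius 5.9, so the center Q sits 5.9 in from both sides at Q = (26.40, 20.10). That places the tangent points at H = (32.30, 20.10) on NH and E = (26.40, 26.00) on EC. Then |DH| = |H − D| = 38.04.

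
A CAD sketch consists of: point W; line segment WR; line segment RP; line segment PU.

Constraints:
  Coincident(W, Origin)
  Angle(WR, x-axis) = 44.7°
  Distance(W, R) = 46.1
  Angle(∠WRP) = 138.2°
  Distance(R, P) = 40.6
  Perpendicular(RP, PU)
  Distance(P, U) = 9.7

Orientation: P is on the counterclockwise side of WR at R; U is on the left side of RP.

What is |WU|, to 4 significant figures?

77.86

W is at the origin; WR runs at 44.7° with length 46.1, so R = 46.1·(cos 44.7°, sin 44.7°) = (32.77, 32.43). ∠WRP = 138.2°, so RP runs at 44.7° + (180° − 138.2°) = 86.50° from the x-axis; with |RP| = 40.6, P = R + 40.6·(cos 86.50°, sin 86.50°) = (35.25, 72.95). RP is perpendicular to PU; with |PU| = 9.7 on the left of RP, U = P + 9.7·(-0.9981, 0.06105) = (25.56, 73.54). Then |WU| = |U − W| = 77.86.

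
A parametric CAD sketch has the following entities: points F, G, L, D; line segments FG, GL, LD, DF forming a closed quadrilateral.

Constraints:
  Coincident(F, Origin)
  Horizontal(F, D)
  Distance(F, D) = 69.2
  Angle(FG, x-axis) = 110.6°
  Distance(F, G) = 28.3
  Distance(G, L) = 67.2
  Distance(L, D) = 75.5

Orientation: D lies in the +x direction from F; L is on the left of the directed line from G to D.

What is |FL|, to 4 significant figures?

81.30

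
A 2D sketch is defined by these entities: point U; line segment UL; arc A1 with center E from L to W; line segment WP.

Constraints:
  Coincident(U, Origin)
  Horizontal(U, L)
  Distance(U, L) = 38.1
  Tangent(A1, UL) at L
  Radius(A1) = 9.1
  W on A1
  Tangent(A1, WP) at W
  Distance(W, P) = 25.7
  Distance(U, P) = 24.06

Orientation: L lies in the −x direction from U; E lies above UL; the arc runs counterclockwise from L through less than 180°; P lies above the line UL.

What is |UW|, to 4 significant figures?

31.95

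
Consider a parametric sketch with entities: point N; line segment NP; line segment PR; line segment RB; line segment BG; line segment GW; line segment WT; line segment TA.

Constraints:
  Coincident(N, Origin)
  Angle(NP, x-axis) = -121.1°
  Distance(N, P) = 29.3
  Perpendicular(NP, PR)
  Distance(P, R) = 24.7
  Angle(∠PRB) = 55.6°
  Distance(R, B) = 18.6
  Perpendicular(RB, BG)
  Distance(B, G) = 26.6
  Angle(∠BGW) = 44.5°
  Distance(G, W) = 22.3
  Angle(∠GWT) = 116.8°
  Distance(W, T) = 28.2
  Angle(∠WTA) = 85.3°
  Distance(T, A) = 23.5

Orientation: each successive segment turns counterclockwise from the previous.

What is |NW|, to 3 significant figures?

35.8

N is at the origin; NP runs at -121.1° with length 29.3, so P = (-15.1, -25.1). The perpendicularity gives PR at right angles to NP, so PR runs at -31.1°; with |PR| = 24.7, R = (6.02, -37.8). ∠PRB = 55.6° gives RB at 93.3° from the x-axis; with |RB| = 18.6, B = (4.94, -19.3). RB is perpendicular to BG, so BG runs at -177°; with |BG| = 26.6, G = (-21.6, -20.8). ∠BGW = 44.5° gives GW at -41.2° from the x-axis; with |GW| = 22.3, W = (-4.83, -35.5). Then |NW| = |W − N| = 35.8.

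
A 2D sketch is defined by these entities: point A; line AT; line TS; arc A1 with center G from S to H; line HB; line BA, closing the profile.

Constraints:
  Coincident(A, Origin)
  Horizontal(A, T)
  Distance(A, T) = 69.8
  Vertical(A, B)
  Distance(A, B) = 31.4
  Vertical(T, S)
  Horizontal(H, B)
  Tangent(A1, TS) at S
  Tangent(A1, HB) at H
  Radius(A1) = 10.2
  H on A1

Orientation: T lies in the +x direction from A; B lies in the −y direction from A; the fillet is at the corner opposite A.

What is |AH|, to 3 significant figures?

67.4

A is at the origin; A and T share the same y with |AT| = 69.8 and T on the +x side, so T = (69.8, 0.00). AB is vertical with |AB| = 31.4 and B on the −y side, so B = (0.00, -31.4). The virtual corner opposite A is at (69.8, -31.4). A1 meets TS tangentially, so GS is at right angles to TS and tangency of A1 to HB means the radius GH is perpendicular to HB, with radius 10.2, so the center G sits 10.2 in from both sides at G = (59.6, -21.2). That places the tangent points at S = (69.8, -21.2) on TS and H = (59.6, -31.4) on HB. Then |AH| = |H − A| = 67.4.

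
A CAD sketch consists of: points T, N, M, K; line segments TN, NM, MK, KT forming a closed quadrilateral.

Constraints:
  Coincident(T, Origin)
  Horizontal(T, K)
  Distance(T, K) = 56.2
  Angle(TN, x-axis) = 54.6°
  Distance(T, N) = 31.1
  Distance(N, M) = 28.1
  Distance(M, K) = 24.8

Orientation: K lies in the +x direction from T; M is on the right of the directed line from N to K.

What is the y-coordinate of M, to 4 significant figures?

0.6474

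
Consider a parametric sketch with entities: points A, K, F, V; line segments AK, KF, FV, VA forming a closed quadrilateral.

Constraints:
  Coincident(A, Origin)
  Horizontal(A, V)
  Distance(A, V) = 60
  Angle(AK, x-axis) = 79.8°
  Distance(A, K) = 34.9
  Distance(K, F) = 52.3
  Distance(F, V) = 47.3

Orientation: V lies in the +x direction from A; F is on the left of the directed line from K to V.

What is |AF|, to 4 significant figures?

73.91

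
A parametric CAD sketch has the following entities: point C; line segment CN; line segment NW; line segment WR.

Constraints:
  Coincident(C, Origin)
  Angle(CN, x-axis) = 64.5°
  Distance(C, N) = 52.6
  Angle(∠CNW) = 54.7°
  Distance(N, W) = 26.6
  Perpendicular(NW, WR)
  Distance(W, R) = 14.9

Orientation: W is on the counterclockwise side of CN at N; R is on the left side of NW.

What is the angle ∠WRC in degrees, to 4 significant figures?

172.3°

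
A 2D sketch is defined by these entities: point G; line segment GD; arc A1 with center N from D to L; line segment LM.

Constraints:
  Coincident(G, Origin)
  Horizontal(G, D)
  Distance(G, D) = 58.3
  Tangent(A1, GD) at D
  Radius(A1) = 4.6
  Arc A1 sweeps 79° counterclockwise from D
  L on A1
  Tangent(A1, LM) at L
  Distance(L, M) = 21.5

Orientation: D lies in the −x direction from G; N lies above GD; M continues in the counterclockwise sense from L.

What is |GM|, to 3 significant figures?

55.5

G is at the origin; G and D share the same y with |GD| = 58.3 and D on the −x side, so D = (-58.3, 0.00). Tangency of A1 to GD means the radius ND is perpendicular to GD, so N = D + (0, 4.6) = (-58.3, 4.60). On A1, D sits at bearing -90° from N; a 79° counterclockwise sweep puts L at bearing -11°, so L = N + 4.6·(cos -11°, sin -11°) = (-53.8, 3.72). The tangent condition forces NL to be normal to LM, so LM runs along (−sin -11°, cos -11°); with |LM| = 21.5, M = (-49.7, 24.8). Then |GM| = |M − G| = 55.5.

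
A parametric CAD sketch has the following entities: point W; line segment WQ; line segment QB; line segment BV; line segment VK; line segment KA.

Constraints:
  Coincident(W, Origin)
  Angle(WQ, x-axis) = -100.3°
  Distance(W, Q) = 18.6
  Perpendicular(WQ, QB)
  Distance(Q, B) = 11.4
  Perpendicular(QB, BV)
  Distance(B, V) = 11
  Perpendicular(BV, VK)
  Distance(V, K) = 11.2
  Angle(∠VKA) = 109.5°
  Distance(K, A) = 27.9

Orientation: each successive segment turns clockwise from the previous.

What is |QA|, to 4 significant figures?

17.81

W is at the origin; WQ runs at -100.3° with length 18.6, so Q = (-3.326, -18.30). WQ ⟂ QB, so QB runs at 169.7°; with |QB| = 11.4, B = (-14.54, -16.26). The perpendicularity gives BV at right angles to QB, so BV runs at 79.70°; with |BV| = 11.0, V = (-12.58, -5.439). BV ⟂ VK, so VK runs at -10.30°; with |VK| = 11.2, K = (-1.556, -7.442). ∠VKA = 109.5° gives KA at -80.80° from the x-axis; with |KA| = 27.9, A = (2.905, -34.98). Then |QA| = |A − Q| = 17.81.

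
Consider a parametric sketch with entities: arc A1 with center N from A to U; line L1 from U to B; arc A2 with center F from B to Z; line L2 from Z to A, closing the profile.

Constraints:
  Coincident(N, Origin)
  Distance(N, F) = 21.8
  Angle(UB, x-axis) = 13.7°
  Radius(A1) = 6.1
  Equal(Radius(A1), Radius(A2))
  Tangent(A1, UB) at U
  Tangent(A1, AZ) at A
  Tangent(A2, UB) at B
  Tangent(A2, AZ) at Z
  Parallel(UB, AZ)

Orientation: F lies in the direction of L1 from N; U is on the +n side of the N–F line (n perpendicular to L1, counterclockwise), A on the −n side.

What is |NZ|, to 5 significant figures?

22.637

Tangency of A1 to both parallel lines with radius 6.1 puts U and A at N ± 6.1·n: U = (-1.4447, 5.9264), A = (1.4447, -5.9264). Equal radii place B and Z the same way about F: B = F + 6.1·n = (19.735, 11.090), Z = F − 6.1·n = (22.624, -0.76338). Then |NZ| = |Z − N| = 22.637.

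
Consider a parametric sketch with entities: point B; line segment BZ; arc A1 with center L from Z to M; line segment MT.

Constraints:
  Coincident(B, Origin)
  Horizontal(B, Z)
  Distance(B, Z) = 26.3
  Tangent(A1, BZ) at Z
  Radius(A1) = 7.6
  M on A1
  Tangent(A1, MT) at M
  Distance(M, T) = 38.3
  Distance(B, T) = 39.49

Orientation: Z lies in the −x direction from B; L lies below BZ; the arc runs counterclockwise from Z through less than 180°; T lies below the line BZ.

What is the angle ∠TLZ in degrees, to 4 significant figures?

144.4°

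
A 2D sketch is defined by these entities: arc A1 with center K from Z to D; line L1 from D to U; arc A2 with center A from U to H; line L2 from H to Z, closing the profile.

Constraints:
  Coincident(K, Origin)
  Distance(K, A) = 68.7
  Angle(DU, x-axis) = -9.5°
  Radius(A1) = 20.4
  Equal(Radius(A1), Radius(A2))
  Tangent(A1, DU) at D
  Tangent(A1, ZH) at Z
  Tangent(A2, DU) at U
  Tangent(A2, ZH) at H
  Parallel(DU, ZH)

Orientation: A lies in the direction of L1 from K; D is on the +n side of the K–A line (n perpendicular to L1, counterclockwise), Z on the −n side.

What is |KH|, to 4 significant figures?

71.66

The slot axis is L1's direction at -9.5°, so u = (cos -9.5°, sin -9.5°) = (0.9863, -0.1650) and n = (−sin -9.5°, cos -9.5°) = (0.1650, 0.9863). K is at the origin and A lies 68.7 along u from K, so A = 68.7·u = (67.76, -11.34). Tangency of A1 to both parallel lines with radius 20.4 puts D and Z at K ± 20.4·n: D = (3.367, 20.12), Z = (-3.367, -20.12). Equal radii place U and H the same way about A: U = A + 20.4·n = (71.12, 8.781), H = A − 20.4·n = (64.39, -31.46). Then |KH| = |H − K| = 71.66.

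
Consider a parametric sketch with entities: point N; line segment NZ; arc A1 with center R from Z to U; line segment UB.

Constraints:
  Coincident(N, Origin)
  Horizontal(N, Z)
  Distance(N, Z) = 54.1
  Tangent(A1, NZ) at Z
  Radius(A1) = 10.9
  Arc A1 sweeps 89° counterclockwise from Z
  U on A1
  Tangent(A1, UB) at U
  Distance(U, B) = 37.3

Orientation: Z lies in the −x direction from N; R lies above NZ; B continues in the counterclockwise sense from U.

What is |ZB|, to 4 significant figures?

49.37

N is at the origin; N and Z share the same y with |NZ| = 54.1 and Z on the −x side, so Z = (-54.10, 0.000). Since A1 is tangent to NZ there, RZ ⟂ NZ, so R = Z + (0, 10.9) = (-54.10, 10.90). On A1, Z sits at bearing -90° from R; an 89° counterclockwise sweep puts U at bearing -1°, so U = R + 10.9·(cos -1°, sin -1°) = (-43.20, 10.71). Since A1 is tangent to UB there, RU ⟂ UB, so UB runs along (−sin -1°, cos -1°); with |UB| = 37.3, B = (-42.55, 48.00). Then |ZB| = |B − Z| = 49.37.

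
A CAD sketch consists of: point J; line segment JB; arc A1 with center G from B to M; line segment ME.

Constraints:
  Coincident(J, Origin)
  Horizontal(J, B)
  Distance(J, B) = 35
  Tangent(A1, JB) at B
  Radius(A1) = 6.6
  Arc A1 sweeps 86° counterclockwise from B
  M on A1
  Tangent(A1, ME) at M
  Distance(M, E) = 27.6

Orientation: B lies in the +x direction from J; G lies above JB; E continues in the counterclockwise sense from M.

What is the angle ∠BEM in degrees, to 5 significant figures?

10.182°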